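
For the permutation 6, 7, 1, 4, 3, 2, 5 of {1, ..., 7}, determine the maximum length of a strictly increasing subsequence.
3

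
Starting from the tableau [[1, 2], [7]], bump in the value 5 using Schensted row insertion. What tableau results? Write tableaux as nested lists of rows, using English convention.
[[1, 2, 5], [7]]

5 is larger than every entry of row 1, so it is appended to row 1. The new tableau is [[1, 2, 5], [7]].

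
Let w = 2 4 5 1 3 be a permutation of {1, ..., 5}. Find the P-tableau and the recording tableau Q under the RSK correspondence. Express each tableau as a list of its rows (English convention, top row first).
P = [[1, 3, 5], [2, 4]], Q = [[1, 2, 3], [4, 5]]

Insert each entry of the permutation into P by Schensted row insertion, recording in Q the position of each new cell.

Insert 2: appended to row 1. P = [[2]].
Insert 4: appended to row 1. P = [[2, 4]].
Insert 5: appended to row 1. P = [[2, 4, 5]].
Insert 1: 1 bumps 2 from row 1; 2 starts row 2. P = [[1, 4, 5], [2]].
Insert 3: 3 bumps 4 from row 1; 4 appends to row 2. P = [[1, 3, 5], [2, 4]].

So P = [[1, 3, 5], [2, 4]], Q = [[1, 2, 3], [4, 5]].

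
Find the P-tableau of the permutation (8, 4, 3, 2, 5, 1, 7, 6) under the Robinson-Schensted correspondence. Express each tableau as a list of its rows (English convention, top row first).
After inserting 8: P = [[8]].
After inserting 4: P = [[4], [8]].
After inserting 3: P = [[3], [4], [8]].
After inserting 2: P = [[2], [3], [4], [8]].
After inserting 5: P = [[2, 5], [3], [4], [8]].
After inserting 1: P = [[1, 5], [2], [3], [4], [8]].
After inserting 7: P = [[1, 5, 7], [2], [3], [4], [8]].
After inserting 6: P = [[1, 5, 6], [2, 7], [3], [4], [8]].

So P = [[1, 5, 6], [2, 7], [3], [4], [8]].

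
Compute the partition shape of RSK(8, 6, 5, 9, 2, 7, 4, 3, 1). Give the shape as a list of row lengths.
RSK row insertion gives P = [[1, 3], [2, 7], [4, 9], [5], [6], [8]], which has shape [2, 2, 2, 1, 1, 1].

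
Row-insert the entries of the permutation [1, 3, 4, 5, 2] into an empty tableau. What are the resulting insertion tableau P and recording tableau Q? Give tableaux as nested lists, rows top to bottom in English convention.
P = [[1, 2, 4, 5], [3]], Q = [[1, 2, 3, 4], [5]]

Insert each entry of the permutation into P by Schensted row insertion, recording in Q the position of each new cell.

Insert 1: appended to row 1. P = [[1]].
Insert 3: appended to row 1. P = [[1, 3]].
Insert 4: appended to row 1. P = [[1, 3, 4]].
Insert 5: appended to row 1. P = [[1, 3, 4, 5]].
Insert 2: 2 bumps 3 from row 1; 3 starts row 2. P = [[1, 2, 4, 5], [3]].

So P = [[1, 2, 4, 5], [3]], Q = [[1, 2, 3, 4], [5]].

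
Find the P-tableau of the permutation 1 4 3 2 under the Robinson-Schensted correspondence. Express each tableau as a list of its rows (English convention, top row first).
Insert 1: appended to row 1. P = [[1]].
Insert 4: appended to row 1. P = [[1, 4]].
Insert 3: 3 bumps 4 from row 1; 4 starts row 2. P = [[1, 3], [4]].
Insert 2: 2 bumps 3 from row 1; 3 bumps 4 from row 2; 4 starts row 3. P = [[1, 2], [3], [4]].

So P = [[1, 2], [3], [4]].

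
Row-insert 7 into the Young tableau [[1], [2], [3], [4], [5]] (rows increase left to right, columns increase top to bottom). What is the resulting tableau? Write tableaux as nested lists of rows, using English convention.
[[1, 7], [2], [3], [4], [5]]

7 is larger than every entry of row 1, so it is appended to row 1. The new tableau is [[1, 7], [2], [3], [4], [5]].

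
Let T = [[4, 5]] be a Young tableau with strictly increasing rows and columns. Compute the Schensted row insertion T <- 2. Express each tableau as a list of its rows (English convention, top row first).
[[2, 5], [4]]

In row 1, 2 replaces 4 (the leftmost entry greater than 2); 4 is bumped to row 2. 4 starts a new row 2. The new tableau is [[2, 5], [4]].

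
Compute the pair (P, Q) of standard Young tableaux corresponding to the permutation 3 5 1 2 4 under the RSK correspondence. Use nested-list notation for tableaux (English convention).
Insert each entry of the permutation into P by Schensted row insertion, recording in Q the position of each new cell.

Insert 3: appended to row 1. P = [[3]], Q = [[1]].
Insert 5: appended to row 1. P = [[3, 5]], Q = [[1, 2]].
Insert 1: 1 bumps 3 from row 1; 3 starts row 2. P = [[1, 5], [3]], Q = [[1, 2], [3]].
Insert 2: 2 bumps 5 from row 1; 5 appends to row 2. P = [[1, 2], [3, 5]], Q = [[1, 2], [3, 4]].
Insert 4: appended to row 1. P = [[1, 2, 4], [3, 5]], Q = [[1, 2, 5], [3, 4]].

So P = [[1, 2, 4], [3, 5]], Q = [[1, 2, 5], [3, 4]].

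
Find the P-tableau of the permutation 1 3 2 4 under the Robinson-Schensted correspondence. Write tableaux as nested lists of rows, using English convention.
P = [[1, 2, 4], [3]]

Insert 1: appended to row 1. P = [[1]].
Insert 3: appended to row 1. P = [[1, 3]].
Insert 2: 2 bumps 3 from row 1; 3 starts row 2. P = [[1, 2], [3]].
Insert 4: appended to row 1. P = [[1, 2, 4], [3]].

So P = [[1, 2, 4], [3]].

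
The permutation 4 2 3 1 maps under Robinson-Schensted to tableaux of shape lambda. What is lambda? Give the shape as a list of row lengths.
[2, 1, 1]

RSK row insertion gives P = [[1, 3], [2], [4]], which has shape [2, 1, 1].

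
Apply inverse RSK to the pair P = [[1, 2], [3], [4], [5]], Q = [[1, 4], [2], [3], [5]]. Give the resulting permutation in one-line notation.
5 4 1 3 2

Reverse RSK: for i = n, n-1, ..., 1, locate i in Q, remove the corresponding corner cell from P, and reverse-bump its entry up through P; the value ejected from row 1 is w(i).

So w = 5 4 1 3 2.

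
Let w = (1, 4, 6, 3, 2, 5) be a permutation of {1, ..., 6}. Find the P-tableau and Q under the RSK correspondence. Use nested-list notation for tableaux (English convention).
P = [[1, 2, 5], [3, 6], [4]], Q = [[1, 2, 3], [4, 6], [5]]

Insert each entry of the permutation into P by Schensted row insertion, recording in Q the position of each new cell.

Insert 1: appended to row 1. P = [[1]].
Insert 4: appended to row 1. P = [[1, 4]].
Insert 6: appended to row 1. P = [[1, 4, 6]].
Insert 3: 3 bumps 4 from row 1; 4 starts row 2. P = [[1, 3, 6], [4]].
Insert 2: 2 bumps 3 from row 1; 3 bumps 4 from row 2; 4 starts row 3. P = [[1, 2, 6], [3], [4]].
Insert 5: 5 bumps 6 from row 1; 6 appends to row 2. P = [[1, 2, 5], [3, 6], [4]].

So P = [[1, 2, 5], [3, 6], [4]], Q = [[1, 2, 3], [4, 6], [5]].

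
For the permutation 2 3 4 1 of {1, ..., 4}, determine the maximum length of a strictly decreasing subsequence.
2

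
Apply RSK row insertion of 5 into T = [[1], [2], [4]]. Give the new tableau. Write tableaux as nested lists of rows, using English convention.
5 is larger than every entry of row 1, so it is appended to row 1. The new tableau is [[1, 5], [2], [4]].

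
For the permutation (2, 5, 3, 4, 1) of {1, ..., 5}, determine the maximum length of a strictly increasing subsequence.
3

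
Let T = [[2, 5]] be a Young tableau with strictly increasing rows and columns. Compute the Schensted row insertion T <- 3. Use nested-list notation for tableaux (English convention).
[[2, 3], [5]]

In row 1, 3 replaces 5 (the leftmost entry greater than 3); 5 is bumped to row 2. 5 starts a new row 2. The new tableau is [[2, 3], [5]].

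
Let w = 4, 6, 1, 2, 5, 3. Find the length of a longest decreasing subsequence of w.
3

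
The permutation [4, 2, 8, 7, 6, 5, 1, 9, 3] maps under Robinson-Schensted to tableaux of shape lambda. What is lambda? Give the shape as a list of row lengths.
[3, 2, 2, 1, 1]

Row-insert each entry into an empty tableau.

After inserting 4: P = [[4]].
After inserting 2: P = [[2], [4]].
After inserting 8: P = [[2, 8], [4]].
After inserting 7: P = [[2, 7], [4, 8]].
After inserting 6: P = [[2, 6], [4, 7], [8]].
After inserting 5: P = [[2, 5], [4, 6], [7], [8]].
After inserting 1: P = [[1, 5], [2, 6], [4], [7], [8]].
After inserting 9: P = [[1, 5, 9], [2, 6], [4], [7], [8]].
After inserting 3: P = [[1, 3, 9], [2, 5], [4, 6], [7], [8]].

The final insertion tableau P = [[1, 3, 9], [2, 5], [4, 6], [7], [8]] has shape [3, 2, 2, 1, 1].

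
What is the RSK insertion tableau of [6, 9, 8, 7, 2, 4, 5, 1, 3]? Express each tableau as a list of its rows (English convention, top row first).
Insert 6: appended to row 1. P = [[6]].
Insert 9: appended to row 1. P = [[6, 9]].
Insert 8: 8 bumps 9 from row 1; 9 starts row 2. P = [[6, 8], [9]].
Insert 7: 7 bumps 8 from row 1; 8 bumps 9 from row 2; 9 starts row 3. P = [[6, 7], [8], [9]].
Insert 2: 2 bumps 6 from row 1; 6 bumps 8 from row 2; 8 bumps 9 from row 3; 9 starts row 4. P = [[2, 7], [6], [8], [9]].
Insert 4: 4 bumps 7 from row 1; 7 appends to row 2. P = [[2, 4], [6, 7], [8], [9]].
Insert 5: appended to row 1. P = [[2, 4, 5], [6, 7], [8], [9]].
Insert 1: 1 bumps 2 from row 1; 2 bumps 6 from row 2; 6 bumps 8 from row 3; 8 bumps 9 from row 4; 9 starts row 5. P = [[1, 4, 5], [2, 7], [6], [8], [9]].
Insert 3: 3 bumps 4 from row 1; 4 bumps 7 from row 2; 7 appends to row 3. P = [[1, 3, 5], [2, 4], [6, 7], [8], [9]].

So P = [[1, 3, 5], [2, 4], [6, 7], [8], [9]].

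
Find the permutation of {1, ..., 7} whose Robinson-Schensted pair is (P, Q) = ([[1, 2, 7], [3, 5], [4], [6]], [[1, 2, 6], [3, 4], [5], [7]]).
4 6 1 5 3 7 2

Reverse the RSK construction: for i from n down to 1, find the cell of Q containing i, remove the entry at that cell from P, and reverse-bump it up through P; the value ejected from row 1 is w(i).

Step i=7: Q has 7 at row 4, column 1; remove 6 from row 4 of P and reverse-bump: 6 enters row 3 and ejects 4; 4 enters row 2 and ejects 3; 3 enters row 1 and ejects 2. So w(7) = 2. P is now [[1, 3, 7], [4, 5], [6]].
Step i=6: Q has 6 at row 1, column 3; remove that cell from P, ejecting 7. So w(6) = 7. P is now [[1, 3], [4, 5], [6]].
Step i=5: Q has 5 at row 3, column 1; remove 6 from row 3 of P and reverse-bump: 6 enters row 2 and ejects 5; 5 enters row 1 and ejects 3. So w(5) = 3. P is now [[1, 5], [4, 6]].
Step i=4: Q has 4 at row 2, column 2; remove 6 from row 2 of P and reverse-bump: 6 enters row 1 and ejects 5. So w(4) = 5. P is now [[1, 6], [4]].
Step i=3: Q has 3 at row 2, column 1; remove 4 from row 2 of P and reverse-bump: 4 enters row 1 and ejects 1. So w(3) = 1. P is now [[4, 6]].
Step i=2: Q has 2 at row 1, column 2; remove that cell from P, ejecting 6. So w(2) = 6. P is now [[4]].
Step i=1: Q has 1 at row 1, column 1; remove that cell from P, ejecting 4. So w(1) = 4. P is now [].

So w = 4 6 1 5 3 7 2.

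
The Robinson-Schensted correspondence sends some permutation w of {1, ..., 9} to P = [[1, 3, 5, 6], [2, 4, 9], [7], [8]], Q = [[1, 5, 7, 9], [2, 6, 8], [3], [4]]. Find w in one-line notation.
8 7 2 1 4 3 9 5 6

Reverse the RSK construction: for i from n down to 1, find the cell of Q containing i, remove the entry at that cell from P, and reverse-bump it up through P; the value ejected from row 1 is w(i).

Step i=9: Q has 9 at row 1, column 4; remove that cell from P, ejecting 6. So w(9) = 6. P is now [[1, 3, 5], [2, 4, 9], [7], [8]].
Step i=8: Q has 8 at row 2, column 3; remove 9 from row 2 of P and reverse-bump: 9 enters row 1 and ejects 5. So w(8) = 5. P is now [[1, 3, 9], [2, 4], [7], [8]].
Step i=7: Q has 7 at row 1, column 3; remove that cell from P, ejecting 9. So w(7) = 9. P is now [[1, 3], [2, 4], [7], [8]].
Step i=6: Q has 6 at row 2, column 2; remove 4 from row 2 of P and reverse-bump: 4 enters row 1 and ejects 3. So w(6) = 3. P is now [[1, 4], [2], [7], [8]].
Step i=5: Q has 5 at row 1, column 2; remove that cell from P, ejecting 4. So w(5) = 4. P is now [[1], [2], [7], [8]].
Step i=4: Q has 4 at row 4, column 1; remove 8 from row 4 of P and reverse-bump: 8 enters row 3 and ejects 7; 7 enters row 2 and ejects 2; 2 enters row 1 and ejects 1. So w(4) = 1. P is now [[2], [7], [8]].
Step i=3: Q has 3 at row 3, column 1; remove 8 from row 3 of P and reverse-bump: 8 enters row 2 and ejects 7; 7 enters row 1 and ejects 2. So w(3) = 2. P is now [[7], [8]].
Step i=2: Q has 2 at row 2, column 1; remove 8 from row 2 of P and reverse-bump: 8 enters row 1 and ejects 7. So w(2) = 7. P is now [[8]].
Step i=1: Q has 1 at row 1, column 1; remove that cell from P, ejecting 8. So w(1) = 8. P is now [].

So w = 8 7 2 1 4 3 9 5 6.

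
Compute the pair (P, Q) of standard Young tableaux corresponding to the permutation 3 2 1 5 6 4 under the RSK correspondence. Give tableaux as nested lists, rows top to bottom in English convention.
P = [[1, 4, 6], [2, 5], [3]], Q = [[1, 4, 5], [2, 6], [3]]

Insert each entry of the permutation into P by Schensted row insertion, recording in Q the position of each new cell.

After inserting 3: P = [[3]].
After inserting 2: P = [[2], [3]].
After inserting 1: P = [[1], [2], [3]].
After inserting 5: P = [[1, 5], [2], [3]].
After inserting 6: P = [[1, 5, 6], [2], [3]].
After inserting 4: P = [[1, 4, 6], [2, 5], [3]].

So P = [[1, 4, 6], [2, 5], [3]], Q = [[1, 4, 5], [2, 6], [3]].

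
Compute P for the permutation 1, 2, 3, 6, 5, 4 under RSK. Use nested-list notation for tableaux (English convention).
P = [[1, 2, 3, 4], [5], [6]]

After inserting 1: P = [[1]].
After inserting 2: P = [[1, 2]].
After inserting 3: P = [[1, 2, 3]].
After inserting 6: P = [[1, 2, 3, 6]].
After inserting 5: P = [[1, 2, 3, 5], [6]].
After inserting 4: P = [[1, 2, 3, 4], [5], [6]].

So P = [[1, 2, 3, 4], [5], [6]].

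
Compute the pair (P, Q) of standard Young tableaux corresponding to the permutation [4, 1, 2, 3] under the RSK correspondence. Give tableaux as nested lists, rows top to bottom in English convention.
Insert each entry of the permutation into P by Schensted row insertion, recording in Q the position of each new cell.

Insert 4: appended to row 1. P = [[4]].
Insert 1: 1 bumps 4 from row 1; 4 starts row 2. P = [[1], [4]].
Insert 2: appended to row 1. P = [[1, 2], [4]].
Insert 3: appended to row 1. P = [[1, 2, 3], [4]].

So P = [[1, 2, 3], [4]], Q = [[1, 3, 4], [2]].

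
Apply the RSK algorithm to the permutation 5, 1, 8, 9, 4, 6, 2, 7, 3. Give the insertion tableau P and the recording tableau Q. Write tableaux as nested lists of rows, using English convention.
Insert each entry of the permutation into P by Schensted row insertion, recording in Q the position of each new cell.

Insert 5: appended to row 1. P = [[5]].
Insert 1: 1 bumps 5 from row 1; 5 starts row 2. P = [[1], [5]].
Insert 8: appended to row 1. P = [[1, 8], [5]].
Insert 9: appended to row 1. P = [[1, 8, 9], [5]].
Insert 4: 4 bumps 8 from row 1; 8 appends to row 2. P = [[1, 4, 9], [5, 8]].
Insert 6: 6 bumps 9 from row 1; 9 appends to row 2. P = [[1, 4, 6], [5, 8, 9]].
Insert 2: 2 bumps 4 from row 1; 4 bumps 5 from row 2; 5 starts row 3. P = [[1, 2, 6], [4, 8, 9], [5]].
Insert 7: appended to row 1. P = [[1, 2, 6, 7], [4, 8, 9], [5]].
Insert 3: 3 bumps 6 from row 1; 6 bumps 8 from row 2; 8 appends to row 3. P = [[1, 2, 3, 7], [4, 6, 9], [5, 8]].

So P = [[1, 2, 3, 7], [4, 6, 9], [5, 8]], Q = [[1, 3, 4, 8], [2, 5, 6], [7, 9]].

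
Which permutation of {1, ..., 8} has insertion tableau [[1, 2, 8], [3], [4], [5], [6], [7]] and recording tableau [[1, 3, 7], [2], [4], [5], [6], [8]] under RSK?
Reverse the RSK construction: for i from n down to 1, find the cell of Q containing i, remove the entry at that cell from P, and reverse-bump it up through P; the value ejected from row 1 is w(i).

Step i=8: Q has 8 at row 6, column 1; remove 7 from row 6 of P and reverse-bump: 7 enters row 5 and ejects 6; 6 enters row 4 and ejects 5; 5 enters row 3 and ejects 4; 4 enters row 2 and ejects 3; 3 enters row 1 and ejects 2. So w(8) = 2. P is now [[1, 3, 8], [4], [5], [6], [7]].
Step i=7: Q has 7 at row 1, column 3; remove that cell from P, ejecting 8. So w(7) = 8. P is now [[1, 3], [4], [5], [6], [7]].
Step i=6: Q has 6 at row 5, column 1; remove 7 from row 5 of P and reverse-bump: 7 enters row 4 and ejects 6; 6 enters row 3 and ejects 5; 5 enters row 2 and ejects 4; 4 enters row 1 and ejects 3. So w(6) = 3. P is now [[1, 4], [5], [6], [7]].
Step i=5: Q has 5 at row 4, column 1; remove 7 from row 4 of P and reverse-bump: 7 enters row 3 and ejects 6; 6 enters row 2 and ejects 5; 5 enters row 1 and ejects 4. So w(5) = 4. P is now [[1, 5], [6], [7]].
Step i=4: Q has 4 at row 3, column 1; remove 7 from row 3 of P and reverse-bump: 7 enters row 2 and ejects 6; 6 enters row 1 and ejects 5. So w(4) = 5. P is now [[1, 6], [7]].
Step i=3: Q has 3 at row 1, column 2; remove that cell from P, ejecting 6. So w(3) = 6. P is now [[1], [7]].
Step i=2: Q has 2 at row 2, column 1; remove 7 from row 2 of P and reverse-bump: 7 enters row 1 and ejects 1. So w(2) = 1. P is now [[7]].
Step i=1: Q has 1 at row 1, column 1; remove that cell from P, ejecting 7. So w(1) = 7. P is now [].

So w = 7 1 6 5 4 3 8 2.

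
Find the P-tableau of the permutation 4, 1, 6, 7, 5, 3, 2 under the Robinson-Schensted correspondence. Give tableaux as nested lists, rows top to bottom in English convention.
P = [[1, 2, 7], [3, 5], [4], [6]]

After inserting 4: P = [[4]].
After inserting 1: P = [[1], [4]].
After inserting 6: P = [[1, 6], [4]].
After inserting 7: P = [[1, 6, 7], [4]].
After inserting 5: P = [[1, 5, 7], [4, 6]].
After inserting 3: P = [[1, 3, 7], [4, 5], [6]].
After inserting 2: P = [[1, 2, 7], [3, 5], [4], [6]].

So P = [[1, 2, 7], [3, 5], [4], [6]].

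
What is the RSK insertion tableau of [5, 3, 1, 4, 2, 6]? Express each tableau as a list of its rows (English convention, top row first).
P = [[1, 2, 6], [3, 4], [5]]

After inserting 5: P = [[5]].
After inserting 3: P = [[3], [5]].
After inserting 1: P = [[1], [3], [5]].
After inserting 4: P = [[1, 4], [3], [5]].
After inserting 2: P = [[1, 2], [3, 4], [5]].
After inserting 6: P = [[1, 2, 6], [3, 4], [5]].

So P = [[1, 2, 6], [3, 4], [5]].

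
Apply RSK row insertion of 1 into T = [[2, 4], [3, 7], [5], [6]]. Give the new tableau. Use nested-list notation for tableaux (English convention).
[[1, 4], [2, 7], [3], [5], [6]]

In row 1, 1 replaces 2 (the leftmost entry greater than 1); 2 is bumped to row 2. In row 2, 2 replaces 3 (the leftmost entry greater than 2); 3 is bumped to row 3. In row 3, 3 replaces 5 (the leftmost entry greater than 3); 5 is bumped to row 4. In row 4, 5 replaces 6 (the leftmost entry greater than 5); 6 is bumped to row 5. 6 starts a new row 5. The new tableau is [[1, 4], [2, 7], [3], [5], [6]].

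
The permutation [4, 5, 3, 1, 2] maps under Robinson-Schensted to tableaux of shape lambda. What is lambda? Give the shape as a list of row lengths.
Row-insert each entry into an empty tableau.

After inserting 4: P = [[4]].
After inserting 5: P = [[4, 5]].
After inserting 3: P = [[3, 5], [4]].
After inserting 1: P = [[1, 5], [3], [4]].
After inserting 2: P = [[1, 2], [3, 5], [4]].

The final insertion tableau P = [[1, 2], [3, 5], [4]] has shape [2, 2, 1].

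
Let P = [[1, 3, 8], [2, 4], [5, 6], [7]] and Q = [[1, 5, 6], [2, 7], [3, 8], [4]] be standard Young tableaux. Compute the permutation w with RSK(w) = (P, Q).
Reverse the RSK construction: for i from n down to 1, find the cell of Q containing i, remove the entry at that cell from P, and reverse-bump it up through P; the value ejected from row 1 is w(i).

Step i=8: Q has 8 at row 3, column 2; remove 6 from row 3 of P and reverse-bump: 6 enters row 2 and ejects 4; 4 enters row 1 and ejects 3. So w(8) = 3. P is now [[1, 4, 8], [2, 6], [5], [7]].
Step i=7: Q has 7 at row 2, column 2; remove 6 from row 2 of P and reverse-bump: 6 enters row 1 and ejects 4. So w(7) = 4. P is now [[1, 6, 8], [2], [5], [7]].
Step i=6: Q has 6 at row 1, column 3; remove that cell from P, ejecting 8. So w(6) = 8. P is now [[1, 6], [2], [5], [7]].
Step i=5: Q has 5 at row 1, column 2; remove that cell from P, ejecting 6. So w(5) = 6. P is now [[1], [2], [5], [7]].
Step i=4: Q has 4 at row 4, column 1; remove 7 from row 4 of P and reverse-bump: 7 enters row 3 and ejects 5; 5 enters row 2 and ejects 2; 2 enters row 1 and ejects 1. So w(4) = 1. P is now [[2], [5], [7]].
Step i=3: Q has 3 at row 3, column 1; remove 7 from row 3 of P and reverse-bump: 7 enters row 2 and ejects 5; 5 enters row 1 and ejects 2. So w(3) = 2. P is now [[5], [7]].
Step i=2: Q has 2 at row 2, column 1; remove 7 from row 2 of P and reverse-bump: 7 enters row 1 and ejects 5. So w(2) = 5. P is now [[7]].
Step i=1: Q has 1 at row 1, column 1; remove that cell from P, ejecting 7. So w(1) = 7. P is now [].

So w = 7 5 2 1 6 8 4 3.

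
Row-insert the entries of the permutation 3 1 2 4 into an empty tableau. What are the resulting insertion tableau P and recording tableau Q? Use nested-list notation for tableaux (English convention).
P = [[1, 2, 4], [3]], Q = [[1, 3, 4], [2]]

Insert each entry of the permutation into P by Schensted row insertion, recording in Q the position of each new cell.

After inserting 3: P = [[3]].
After inserting 1: P = [[1], [3]].
After inserting 2: P = [[1, 2], [3]].
After inserting 4: P = [[1, 2, 4], [3]].

So P = [[1, 2, 4], [3]], Q = [[1, 3, 4], [2]].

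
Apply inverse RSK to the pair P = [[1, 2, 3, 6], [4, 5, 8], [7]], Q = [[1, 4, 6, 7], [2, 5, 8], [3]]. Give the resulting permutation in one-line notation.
Reverse the RSK construction: for i from n down to 1, find the cell of Q containing i, remove the entry at that cell from P, and reverse-bump it up through P; the value ejected from row 1 is w(i).

Step i=8: Q has 8 at row 2, column 3; remove 8 from row 2 of P and reverse-bump: 8 enters row 1 and ejects 6. So w(8) = 6. P is now [[1, 2, 3, 8], [4, 5], [7]].
Step i=7: Q has 7 at row 1, column 4; remove that cell from P, ejecting 8. So w(7) = 8. P is now [[1, 2, 3], [4, 5], [7]].
Step i=6: Q has 6 at row 1, column 3; remove that cell from P, ejecting 3. So w(6) = 3. P is now [[1, 2], [4, 5], [7]].
Step i=5: Q has 5 at row 2, column 2; remove 5 from row 2 of P and reverse-bump: 5 enters row 1 and ejects 2. So w(5) = 2. P is now [[1, 5], [4], [7]].
Step i=4: Q has 4 at row 1, column 2; remove that cell from P, ejecting 5. So w(4) = 5. P is now [[1], [4], [7]].
Step i=3: Q has 3 at row 3, column 1; remove 7 from row 3 of P and reverse-bump: 7 enters row 2 and ejects 4; 4 enters row 1 and ejects 1. So w(3) = 1. P is now [[4], [7]].
Step i=2: Q has 2 at row 2, column 1; remove 7 from row 2 of P and reverse-bump: 7 enters row 1 and ejects 4. So w(2) = 4. P is now [[7]].
Step i=1: Q has 1 at row 1, column 1; remove that cell from P, ejecting 7. So w(1) = 7. P is now [].

So w = 7 4 1 5 2 3 8 6.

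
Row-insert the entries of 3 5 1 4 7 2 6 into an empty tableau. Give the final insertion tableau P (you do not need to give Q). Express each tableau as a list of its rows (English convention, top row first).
After inserting 3: P = [[3]].
After inserting 5: P = [[3, 5]].
After inserting 1: P = [[1, 5], [3]].
After inserting 4: P = [[1, 4], [3, 5]].
After inserting 7: P = [[1, 4, 7], [3, 5]].
After inserting 2: P = [[1, 2, 7], [3, 4], [5]].
After inserting 6: P = [[1, 2, 6], [3, 4, 7], [5]].

So P = [[1, 2, 6], [3, 4, 7], [5]].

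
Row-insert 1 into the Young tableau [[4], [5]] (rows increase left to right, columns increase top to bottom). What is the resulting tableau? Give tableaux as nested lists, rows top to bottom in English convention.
[[1], [4], [5]]

In row 1, 1 replaces 4 (the leftmost entry greater than 1); 4 is bumped to row 2. In row 2, 4 replaces 5 (the leftmost entry greater than 4); 5 is bumped to row 3. 5 starts a new row 3. The new tableau is [[1], [4], [5]].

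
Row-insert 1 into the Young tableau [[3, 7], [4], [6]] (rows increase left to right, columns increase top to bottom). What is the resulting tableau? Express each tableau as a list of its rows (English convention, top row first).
In row 1, 1 replaces 3 (the leftmost entry greater than 1); 3 is bumped to row 2. In row 2, 3 replaces 4 (the leftmost entry greater than 3); 4 is bumped to row 3. In row 3, 4 replaces 6 (the leftmost entry greater than 4); 6 is bumped to row 4. 6 starts a new row 4. The new tableau is [[1, 7], [3], [4], [6]].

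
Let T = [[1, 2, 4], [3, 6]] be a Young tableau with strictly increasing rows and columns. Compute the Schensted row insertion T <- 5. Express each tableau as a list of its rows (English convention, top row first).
5 is larger than every entry of row 1, so it is appended to row 1. The new tableau is [[1, 2, 4, 5], [3, 6]].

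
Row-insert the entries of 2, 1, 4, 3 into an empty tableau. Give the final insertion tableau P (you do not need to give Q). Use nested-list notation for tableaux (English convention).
P = [[1, 3], [2, 4]]

Insert 2: appended to row 1. P = [[2]].
Insert 1: 1 bumps 2 from row 1; 2 starts row 2. P = [[1], [2]].
Insert 4: appended to row 1. P = [[1, 4], [2]].
Insert 3: 3 bumps 4 from row 1; 4 appends to row 2. P = [[1, 3], [2, 4]].

So P = [[1, 3], [2, 4]].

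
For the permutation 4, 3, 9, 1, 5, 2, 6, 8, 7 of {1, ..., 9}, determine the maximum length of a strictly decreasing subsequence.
3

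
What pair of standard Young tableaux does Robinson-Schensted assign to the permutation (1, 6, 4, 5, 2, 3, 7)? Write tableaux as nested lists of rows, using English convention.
P = [[1, 2, 3, 7], [4, 5], [6]], Q = [[1, 2, 4, 7], [3, 6], [5]]

Insert each entry of the permutation into P by Schensted row insertion, recording in Q the position of each new cell.

Insert 1: appended to row 1. P = [[1]].
Insert 6: appended to row 1. P = [[1, 6]].
Insert 4: 4 bumps 6 from row 1; 6 starts row 2. P = [[1, 4], [6]].
Insert 5: appended to row 1. P = [[1, 4, 5], [6]].
Insert 2: 2 bumps 4 from row 1; 4 bumps 6 from row 2; 6 starts row 3. P = [[1, 2, 5], [4], [6]].
Insert 3: 3 bumps 5 from row 1; 5 appends to row 2. P = [[1, 2, 3], [4, 5], [6]].
Insert 7: appended to row 1. P = [[1, 2, 3, 7], [4, 5], [6]].

So P = [[1, 2, 3, 7], [4, 5], [6]], Q = [[1, 2, 4, 7], [3, 6], [5]].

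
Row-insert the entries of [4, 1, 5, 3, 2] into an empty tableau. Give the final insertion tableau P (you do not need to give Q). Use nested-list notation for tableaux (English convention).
P = [[1, 2], [3, 5], [4]]

Insert 4: appended to row 1. P = [[4]].
Insert 1: 1 bumps 4 from row 1; 4 starts row 2. P = [[1], [4]].
Insert 5: appended to row 1. P = [[1, 5], [4]].
Insert 3: 3 bumps 5 from row 1; 5 appends to row 2. P = [[1, 3], [4, 5]].
Insert 2: 2 bumps 3 from row 1; 3 bumps 4 from row 2; 4 starts row 3. P = [[1, 2], [3, 5], [4]].

So P = [[1, 2], [3, 5], [4]].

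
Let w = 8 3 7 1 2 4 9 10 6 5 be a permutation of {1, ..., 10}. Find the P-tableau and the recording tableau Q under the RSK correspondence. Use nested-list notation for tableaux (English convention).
Insert each entry of the permutation into P by Schensted row insertion, recording in Q the position of each new cell.

Insert 8: appended to row 1. P = [[8]], Q = [[1]].
Insert 3: 3 bumps 8 from row 1; 8 starts row 2. P = [[3], [8]], Q = [[1], [2]].
Insert 7: appended to row 1. P = [[3, 7], [8]], Q = [[1, 3], [2]].
Insert 1: 1 bumps 3 from row 1; 3 bumps 8 from row 2; 8 starts row 3. P = [[1, 7], [3], [8]], Q = [[1, 3], [2], [4]].
Insert 2: 2 bumps 7 from row 1; 7 appends to row 2. P = [[1, 2], [3, 7], [8]], Q = [[1, 3], [2, 5], [4]].
Insert 4: appended to row 1. P = [[1, 2, 4], [3, 7], [8]], Q = [[1, 3, 6], [2, 5], [4]].
Insert 9: appended to row 1. P = [[1, 2, 4, 9], [3, 7], [8]], Q = [[1, 3, 6, 7], [2, 5], [4]].
Insert 10: appended to row 1. P = [[1, 2, 4, 9, 10], [3, 7], [8]], Q = [[1, 3, 6, 7, 8], [2, 5], [4]].
Insert 6: 6 bumps 9 from row 1; 9 appends to row 2. P = [[1, 2, 4, 6, 10], [3, 7, 9], [8]], Q = [[1, 3, 6, 7, 8], [2, 5, 9], [4]].
Insert 5: 5 bumps 6 from row 1; 6 bumps 7 from row 2; 7 bumps 8 from row 3; 8 starts row 4. P = [[1, 2, 4, 5, 10], [3, 6, 9], [7], [8]], Q = [[1, 3, 6, 7, 8], [2, 5, 9], [4], [10]].

So P = [[1, 2, 4, 5, 10], [3, 6, 9], [7], [8]], Q = [[1, 3, 6, 7, 8], [2, 5, 9], [4], [10]].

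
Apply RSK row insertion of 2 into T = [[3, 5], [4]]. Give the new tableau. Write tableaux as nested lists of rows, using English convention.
In row 1, 2 replaces 3 (the leftmost entry greater than 2); 3 is bumped to row 2. In row 2, 3 replaces 4 (the leftmost entry greater than 3); 4 is bumped to row 3. 4 starts a new row 3. The new tableau is [[2, 5], [3], [4]].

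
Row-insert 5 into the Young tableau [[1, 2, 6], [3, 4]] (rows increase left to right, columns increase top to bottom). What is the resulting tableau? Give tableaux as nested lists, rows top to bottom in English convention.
In row 1, 5 replaces 6 (the leftmost entry greater than 5); 6 is bumped to row 2. 6 is appended to row 2. The new tableau is [[1, 2, 5], [3, 4, 6]].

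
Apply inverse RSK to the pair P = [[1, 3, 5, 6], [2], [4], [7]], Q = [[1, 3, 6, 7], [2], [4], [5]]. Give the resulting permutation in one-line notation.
Reverse RSK: for i = n, n-1, ..., 1, locate i in Q, remove the corresponding corner cell from P, and reverse-bump its entry up through P; the value ejected from row 1 is w(i).

So w = 7 2 4 3 1 5 6.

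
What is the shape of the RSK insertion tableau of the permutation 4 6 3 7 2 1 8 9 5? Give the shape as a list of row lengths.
[5, 2, 1, 1]

Row-insert each entry into an empty tableau.

After inserting 4: P = [[4]].
After inserting 6: P = [[4, 6]].
After inserting 3: P = [[3, 6], [4]].
After inserting 7: P = [[3, 6, 7], [4]].
After inserting 2: P = [[2, 6, 7], [3], [4]].
After inserting 1: P = [[1, 6, 7], [2], [3], [4]].
After inserting 8: P = [[1, 6, 7, 8], [2], [3], [4]].
After inserting 9: P = [[1, 6, 7, 8, 9], [2], [3], [4]].
After inserting 5: P = [[1, 5, 7, 8, 9], [2, 6], [3], [4]].

The final insertion tableau P = [[1, 5, 7, 8, 9], [2, 6], [3], [4]] has shape [5, 2, 1, 1].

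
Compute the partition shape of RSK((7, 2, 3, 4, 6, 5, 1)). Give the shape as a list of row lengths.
[4, 1, 1, 1]

Row-insert each entry into an empty tableau.

After inserting 7: P = [[7]].
After inserting 2: P = [[2], [7]].
After inserting 3: P = [[2, 3], [7]].
After inserting 4: P = [[2, 3, 4], [7]].
After inserting 6: P = [[2, 3, 4, 6], [7]].
After inserting 5: P = [[2, 3, 4, 5], [6], [7]].
After inserting 1: P = [[1, 3, 4, 5], [2], [6], [7]].

The final insertion tableau P = [[1, 3, 4, 5], [2], [6], [7]] has shape [4, 1, 1, 1].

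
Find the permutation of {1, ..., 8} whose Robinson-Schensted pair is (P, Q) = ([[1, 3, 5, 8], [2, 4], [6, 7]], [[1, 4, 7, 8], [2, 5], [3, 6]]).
6 2 1 7 4 3 5 8

Reverse RSK: for i = n, n-1, ..., 1, locate i in Q, remove the corresponding corner cell from P, and reverse-bump its entry up through P; the value ejected from row 1 is w(i).

So w = 6 2 1 7 4 3 5 8.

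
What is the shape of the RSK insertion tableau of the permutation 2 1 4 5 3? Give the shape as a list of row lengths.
Row-insert each entry into an empty tableau.

After inserting 2: P = [[2]].
After inserting 1: P = [[1], [2]].
After inserting 4: P = [[1, 4], [2]].
After inserting 5: P = [[1, 4, 5], [2]].
After inserting 3: P = [[1, 3, 5], [2, 4]].

The final insertion tableau P = [[1, 3, 5], [2, 4]] has shape [3, 2].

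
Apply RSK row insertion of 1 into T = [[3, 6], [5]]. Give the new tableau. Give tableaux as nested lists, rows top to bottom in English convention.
[[1, 6], [3], [5]]

In row 1, 1 replaces 3 (the leftmost entry greater than 1); 3 is bumped to row 2. In row 2, 3 replaces 5 (the leftmost entry greater than 3); 5 is bumped to row 3. 5 starts a new row 3. The new tableau is [[1, 6], [3], [5]].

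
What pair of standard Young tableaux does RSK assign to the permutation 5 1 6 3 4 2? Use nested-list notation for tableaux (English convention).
P = [[1, 2, 4], [3, 6], [5]], Q = [[1, 3, 5], [2, 4], [6]]

Insert each entry of the permutation into P by Schensted row insertion, recording in Q the position of each new cell.

Insert 5: appended to row 1. P = [[5]].
Insert 1: 1 bumps 5 from row 1; 5 starts row 2. P = [[1], [5]].
Insert 6: appended to row 1. P = [[1, 6], [5]].
Insert 3: 3 bumps 6 from row 1; 6 appends to row 2. P = [[1, 3], [5, 6]].
Insert 4: appended to row 1. P = [[1, 3, 4], [5, 6]].
Insert 2: 2 bumps 3 from row 1; 3 bumps 5 from row 2; 5 starts row 3. P = [[1, 2, 4], [3, 6], [5]].

So P = [[1, 2, 4], [3, 6], [5]], Q = [[1, 3, 5], [2, 4], [6]].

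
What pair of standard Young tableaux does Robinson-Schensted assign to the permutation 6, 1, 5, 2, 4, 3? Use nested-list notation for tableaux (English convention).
Insert each entry of the permutation into P by Schensted row insertion, recording in Q the position of each new cell.

After inserting 6: P = [[6]].
After inserting 1: P = [[1], [6]].
After inserting 5: P = [[1, 5], [6]].
After inserting 2: P = [[1, 2], [5], [6]].
After inserting 4: P = [[1, 2, 4], [5], [6]].
After inserting 3: P = [[1, 2, 3], [4], [5], [6]].

So P = [[1, 2, 3], [4], [5], [6]], Q = [[1, 3, 5], [2], [4], [6]].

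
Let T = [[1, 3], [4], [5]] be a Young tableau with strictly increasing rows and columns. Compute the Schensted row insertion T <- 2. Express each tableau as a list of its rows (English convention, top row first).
[[1, 2], [3], [4], [5]]

In row 1, 2 replaces 3 (the leftmost entry greater than 2); 3 is bumped to row 2. In row 2, 3 replaces 4 (the leftmost entry greater than 3); 4 is bumped to row 3. In row 3, 4 replaces 5 (the leftmost entry greater than 4); 5 is bumped to row 4. 5 starts a new row 4. The new tableau is [[1, 2], [3], [4], [5]].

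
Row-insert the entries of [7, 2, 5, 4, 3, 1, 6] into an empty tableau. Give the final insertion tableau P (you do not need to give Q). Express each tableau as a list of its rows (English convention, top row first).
Insert 7: appended to row 1. P = [[7]].
Insert 2: 2 bumps 7 from row 1; 7 starts row 2. P = [[2], [7]].
Insert 5: appended to row 1. P = [[2, 5], [7]].
Insert 4: 4 bumps 5 from row 1; 5 bumps 7 from row 2; 7 starts row 3. P = [[2, 4], [5], [7]].
Insert 3: 3 bumps 4 from row 1; 4 bumps 5 from row 2; 5 bumps 7 from row 3; 7 starts row 4. P = [[2, 3], [4], [5], [7]].
Insert 1: 1 bumps 2 from row 1; 2 bumps 4 from row 2; 4 bumps 5 from row 3; 5 bumps 7 from row 4; 7 starts row 5. P = [[1, 3], [2], [4], [5], [7]].
Insert 6: appended to row 1. P = [[1, 3, 6], [2], [4], [5], [7]].

So P = [[1, 3, 6], [2], [4], [5], [7]].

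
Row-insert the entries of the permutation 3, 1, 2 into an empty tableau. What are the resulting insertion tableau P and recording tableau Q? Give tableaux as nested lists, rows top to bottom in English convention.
P = [[1, 2], [3]], Q = [[1, 3], [2]]

Insert each entry of the permutation into P by Schensted row insertion, recording in Q the position of each new cell.

After inserting 3: P = [[3]].
After inserting 1: P = [[1], [3]].
After inserting 2: P = [[1, 2], [3]].

So P = [[1, 2], [3]], Q = [[1, 3], [2]].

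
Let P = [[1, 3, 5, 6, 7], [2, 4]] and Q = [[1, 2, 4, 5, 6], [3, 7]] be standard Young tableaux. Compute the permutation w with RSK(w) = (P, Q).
2 4 1 5 6 7 3

Reverse RSK: for i = n, n-1, ..., 1, locate i in Q, remove the corresponding corner cell from P, and reverse-bump its entry up through P; the value ejected from row 1 is w(i).

So w = 2 4 1 5 6 7 3.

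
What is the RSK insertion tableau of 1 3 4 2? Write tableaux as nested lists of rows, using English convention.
P = [[1, 2, 4], [3]]

Insert 1: appended to row 1. P = [[1]].
Insert 3: appended to row 1. P = [[1, 3]].
Insert 4: appended to row 1. P = [[1, 3, 4]].
Insert 2: 2 bumps 3 from row 1; 3 starts row 2. P = [[1, 2, 4], [3]].

So P = [[1, 2, 4], [3]].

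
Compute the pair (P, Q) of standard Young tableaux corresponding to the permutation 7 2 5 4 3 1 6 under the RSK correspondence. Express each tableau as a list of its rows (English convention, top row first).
P = [[1, 3, 6], [2], [4], [5], [7]], Q = [[1, 3, 7], [2], [4], [5], [6]]

Insert each entry of the permutation into P by Schensted row insertion, recording in Q the position of each new cell.

Insert 7: appended to row 1. P = [[7]].
Insert 2: 2 bumps 7 from row 1; 7 starts row 2. P = [[2], [7]].
Insert 5: appended to row 1. P = [[2, 5], [7]].
Insert 4: 4 bumps 5 from row 1; 5 bumps 7 from row 2; 7 starts row 3. P = [[2, 4], [5], [7]].
Insert 3: 3 bumps 4 from row 1; 4 bumps 5 from row 2; 5 bumps 7 from row 3; 7 starts row 4. P = [[2, 3], [4], [5], [7]].
Insert 1: 1 bumps 2 from row 1; 2 bumps 4 from row 2; 4 bumps 5 from row 3; 5 bumps 7 from row 4; 7 starts row 5. P = [[1, 3], [2], [4], [5], [7]].
Insert 6: appended to row 1. P = [[1, 3, 6], [2], [4], [5], [7]].

So P = [[1, 3, 6], [2], [4], [5], [7]], Q = [[1, 3, 7], [2], [4], [5], [6]].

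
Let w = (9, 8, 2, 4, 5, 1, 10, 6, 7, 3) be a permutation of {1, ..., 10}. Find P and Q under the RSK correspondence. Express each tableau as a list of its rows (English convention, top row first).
Insert each entry of the permutation into P by Schensted row insertion, recording in Q the position of each new cell.

Insert 9: appended to row 1. P = [[9]], Q = [[1]].
Insert 8: 8 bumps 9 from row 1; 9 starts row 2. P = [[8], [9]], Q = [[1], [2]].
Insert 2: 2 bumps 8 from row 1; 8 bumps 9 from row 2; 9 starts row 3. P = [[2], [8], [9]], Q = [[1], [2], [3]].
Insert 4: appended to row 1. P = [[2, 4], [8], [9]], Q = [[1, 4], [2], [3]].
Insert 5: appended to row 1. P = [[2, 4, 5], [8], [9]], Q = [[1, 4, 5], [2], [3]].
Insert 1: 1 bumps 2 from row 1; 2 bumps 8 from row 2; 8 bumps 9 from row 3; 9 starts row 4. P = [[1, 4, 5], [2], [8], [9]], Q = [[1, 4, 5], [2], [3], [6]].
Insert 10: appended to row 1. P = [[1, 4, 5, 10], [2], [8], [9]], Q = [[1, 4, 5, 7], [2], [3], [6]].
Insert 6: 6 bumps 10 from row 1; 10 appends to row 2. P = [[1, 4, 5, 6], [2, 10], [8], [9]], Q = [[1, 4, 5, 7], [2, 8], [3], [6]].
Insert 7: appended to row 1. P = [[1, 4, 5, 6, 7], [2, 10], [8], [9]], Q = [[1, 4, 5, 7, 9], [2, 8], [3], [6]].
Insert 3: 3 bumps 4 from row 1; 4 bumps 10 from row 2; 10 appends to row 3. P = [[1, 3, 5, 6, 7], [2, 4], [8, 10], [9]], Q = [[1, 4, 5, 7, 9], [2, 8], [3, 10], [6]].

So P = [[1, 3, 5, 6, 7], [2, 4], [8, 10], [9]], Q = [[1, 4, 5, 7, 9], [2, 8], [3, 10], [6]].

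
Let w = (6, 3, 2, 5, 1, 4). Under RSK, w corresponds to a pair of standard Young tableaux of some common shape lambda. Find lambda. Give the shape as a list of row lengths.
[2, 2, 1, 1]

Row-insert each entry into an empty tableau.

After inserting 6: P = [[6]].
After inserting 3: P = [[3], [6]].
After inserting 2: P = [[2], [3], [6]].
After inserting 5: P = [[2, 5], [3], [6]].
After inserting 1: P = [[1, 5], [2], [3], [6]].
After inserting 4: P = [[1, 4], [2, 5], [3], [6]].

The final insertion tableau P = [[1, 4], [2, 5], [3], [6]] has shape [2, 2, 1, 1].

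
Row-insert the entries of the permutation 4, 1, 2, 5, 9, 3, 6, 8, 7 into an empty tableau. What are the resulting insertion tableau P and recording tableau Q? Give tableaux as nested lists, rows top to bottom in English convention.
Insert each entry of the permutation into P by Schensted row insertion, recording in Q the position of each new cell.

After inserting 4: P = [[4]].
After inserting 1: P = [[1], [4]].
After inserting 2: P = [[1, 2], [4]].
After inserting 5: P = [[1, 2, 5], [4]].
After inserting 9: P = [[1, 2, 5, 9], [4]].
After inserting 3: P = [[1, 2, 3, 9], [4, 5]].
After inserting 6: P = [[1, 2, 3, 6], [4, 5, 9]].
After inserting 8: P = [[1, 2, 3, 6, 8], [4, 5, 9]].
After inserting 7: P = [[1, 2, 3, 6, 7], [4, 5, 8], [9]].

So P = [[1, 2, 3, 6, 7], [4, 5, 8], [9]], Q = [[1, 3, 4, 5, 8], [2, 6, 7], [9]].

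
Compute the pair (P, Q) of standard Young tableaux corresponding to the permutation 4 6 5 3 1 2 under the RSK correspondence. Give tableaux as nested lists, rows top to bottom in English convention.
P = [[1, 2], [3, 5], [4], [6]], Q = [[1, 2], [3, 6], [4], [5]]

Insert each entry of the permutation into P by Schensted row insertion, recording in Q the position of each new cell.

Insert 4: appended to row 1. P = [[4]].
Insert 6: appended to row 1. P = [[4, 6]].
Insert 5: 5 bumps 6 from row 1; 6 starts row 2. P = [[4, 5], [6]].
Insert 3: 3 bumps 4 from row 1; 4 bumps 6 from row 2; 6 starts row 3. P = [[3, 5], [4], [6]].
Insert 1: 1 bumps 3 from row 1; 3 bumps 4 from row 2; 4 bumps 6 from row 3; 6 starts row 4. P = [[1, 5], [3], [4], [6]].
Insert 2: 2 bumps 5 from row 1; 5 appends to row 2. P = [[1, 2], [3, 5], [4], [6]].

So P = [[1, 2], [3, 5], [4], [6]], Q = [[1, 2], [3, 6], [4], [5]].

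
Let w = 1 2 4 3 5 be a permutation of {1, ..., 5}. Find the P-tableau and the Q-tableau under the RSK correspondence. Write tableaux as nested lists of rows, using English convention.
P = [[1, 2, 3, 5], [4]], Q = [[1, 2, 3, 5], [4]]

Insert each entry of the permutation into P by Schensted row insertion, recording in Q the position of each new cell.

After inserting 1: P = [[1]].
After inserting 2: P = [[1, 2]].
After inserting 4: P = [[1, 2, 4]].
After inserting 3: P = [[1, 2, 3], [4]].
After inserting 5: P = [[1, 2, 3, 5], [4]].

So P = [[1, 2, 3, 5], [4]], Q = [[1, 2, 3, 5], [4]].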